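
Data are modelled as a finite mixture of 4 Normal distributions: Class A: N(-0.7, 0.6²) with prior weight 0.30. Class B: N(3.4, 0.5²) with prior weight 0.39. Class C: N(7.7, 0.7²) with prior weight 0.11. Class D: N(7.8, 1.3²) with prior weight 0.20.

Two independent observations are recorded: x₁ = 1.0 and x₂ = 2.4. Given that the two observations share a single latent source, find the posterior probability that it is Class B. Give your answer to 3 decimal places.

0.989

By Bayes' theorem, P(k | x) = P(Z=k) f_k(x) / Σ_j P(Z=j) f_j(x).
Since both observations come from the same component, the likelihood for component k is f_k(x₁)·f_k(x₂).
  f_A = [0.0120102] × [1.06202e-06] = 1.27551e-08
  f_B = [7.9226e-06] × [0.107982] = 8.55497e-07
  f_C = [7.28561e-21] × [2.03008e-13] = 1.47904e-33
  f_D = [3.51247e-07] × [5.49811e-05] = 1.93119e-11
Multiply by the mixture weights:
  P(Z=A)·f_A = 0.30 × 1.27551e-08 = 3.82652e-09
  P(Z=B)·f_B = 0.39 × 8.55497e-07 = 3.33644e-07
  P(Z=C)·f_C = 0.11 × 1.47904e-33 = 1.62694e-34
  P(Z=D)·f_D = 0.20 × 1.93119e-11 = 3.86239e-12
Evidence: 3.82652e-09 + 3.33644e-07 + 1.62694e-34 + 3.86239e-12 = 3.37474e-07
So the posterior for Class B is 3.33644e-07 / 3.37474e-07 ≈ 0.989.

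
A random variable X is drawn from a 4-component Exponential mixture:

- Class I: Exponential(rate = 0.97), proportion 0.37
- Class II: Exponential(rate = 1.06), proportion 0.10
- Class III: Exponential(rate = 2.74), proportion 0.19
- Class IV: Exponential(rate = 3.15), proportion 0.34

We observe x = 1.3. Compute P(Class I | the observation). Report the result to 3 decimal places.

0.632

The responsibility of component k is w_k f_k(x) divided by Σ_j w_j f_j(x).
Evaluate each component's likelihood at the observed value:
  f_I = 0.274869
  f_II = 0.267207
  f_III = 0.0777667
  f_IV = 0.0524656
Unnormalised posteriors:
  w_I·f_I = 0.37 × 0.274869 = 0.101702
  w_II·f_II = 0.10 × 0.267207 = 0.0267207
  w_III·f_III = 0.19 × 0.0777667 = 0.0147757
  w_IV·f_IV = 0.34 × 0.0524656 = 0.0178383
Evidence: 0.101702 + 0.0267207 + 0.0147757 + 0.0178383 = 0.161036
Responsibility of Class I: 0.101702 / 0.161036 ≈ 0.632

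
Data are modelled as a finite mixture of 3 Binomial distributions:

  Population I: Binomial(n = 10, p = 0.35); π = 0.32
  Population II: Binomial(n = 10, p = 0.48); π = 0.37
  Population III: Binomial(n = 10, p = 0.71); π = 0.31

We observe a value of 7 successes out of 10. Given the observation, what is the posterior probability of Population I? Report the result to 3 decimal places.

The responsibility of component k is π_k f_k(x) divided by Σ_j π_j f_j(x).
Binomial probabilities:
  f_I = C(10,7)·0.35^7·0.65^3 = 120·0.000643393·0.274625 = 0.021203
  f_II = C(10,7)·0.48^7·0.52^3 = 120·0.00587068·0.140608 = 0.0990558
  f_III = C(10,7)·0.71^7·0.29^3 = 120·0.0909512·0.024389 = 0.266185
Multiply by the mixture weights:
  π_I·f_I = 0.32 × 0.021203 = 0.00678496
  π_II·f_II = 0.37 × 0.0990558 = 0.0366506
  π_III·f_III = 0.31 × 0.266185 = 0.0825174
Sum: 0.00678496 + 0.0366506 + 0.0825174 = 0.125953
Responsibility of Population I: 0.00678496 / 0.125953 ≈ 0.054

0.054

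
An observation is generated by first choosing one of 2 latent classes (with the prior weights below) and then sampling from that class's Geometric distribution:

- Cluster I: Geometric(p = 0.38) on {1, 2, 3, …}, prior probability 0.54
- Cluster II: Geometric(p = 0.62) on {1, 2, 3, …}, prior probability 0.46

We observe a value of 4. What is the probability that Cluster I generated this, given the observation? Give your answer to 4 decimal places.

0.7576

Apply Bayes' rule: the posterior for each component is proportional to its prior times its likelihood at x.
Evaluate each component's likelihood at the observed value:
  p_I = 0.0905646
  p_II = 0.0340206
Multiply by the mixture weights:
  π_I·p_I = 0.54 × 0.0905646 = 0.0489049
  π_II·p_II = 0.46 × 0.0340206 = 0.0156495
Sum: 0.0489049 + 0.0156495 = 0.0645544
So the posterior for Cluster I is 0.0489049 / 0.0645544 ≈ 0.7576.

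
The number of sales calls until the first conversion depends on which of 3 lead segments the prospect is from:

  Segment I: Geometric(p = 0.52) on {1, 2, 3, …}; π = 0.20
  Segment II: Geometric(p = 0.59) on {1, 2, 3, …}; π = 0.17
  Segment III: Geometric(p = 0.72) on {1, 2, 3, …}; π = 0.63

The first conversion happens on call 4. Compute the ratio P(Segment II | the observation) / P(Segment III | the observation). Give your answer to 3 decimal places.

Since P(k|x) ∝ w_k f_k(x), the posterior odds are w_i f_i(x) / (w_j f_j(x)).
Geometric probabilities:
  p_I = 0.52·(1−0.52)^3 = 0.52·0.110592 = 0.0575078
  p_II = 0.59·(1−0.59)^3 = 0.59·0.068921 = 0.0406634
  p_III = 0.72·(1−0.72)^3 = 0.72·0.021952 = 0.0158054
Posterior odds = (w_II·p_II) / (w_III·p_III) = (0.17·0.0406634) / (0.63·0.0158054) = 0.00691278 / 0.00995743 ≈ 0.694

0.694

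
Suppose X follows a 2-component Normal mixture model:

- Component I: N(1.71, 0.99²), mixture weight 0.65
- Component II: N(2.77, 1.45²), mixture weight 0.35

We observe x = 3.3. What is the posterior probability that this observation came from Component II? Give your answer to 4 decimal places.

0.5553

Apply Bayes' rule: the posterior for each component is proportional to its prior times its likelihood at x.
Normal densities:
  L_I = (1/(0.99·√(2π)))·exp(−(3.3−1.71)²/(2·0.99²)) = 0.402972·exp(-1.28972) = 0.110958
  L_II = (1/(1.45·√(2π)))·exp(−(3.3−2.77)²/(2·1.45²)) = 0.275133·exp(-0.06680) = 0.257354
Multiply by the mixture weights:
  w_I·L_I = 0.65 × 0.110958 = 0.0721227
  w_II·L_II = 0.35 × 0.257354 = 0.0900738
Normaliser: 0.0721227 + 0.0900738 = 0.162197
Responsibility of Component II: 0.0900738 / 0.162197 ≈ 0.5553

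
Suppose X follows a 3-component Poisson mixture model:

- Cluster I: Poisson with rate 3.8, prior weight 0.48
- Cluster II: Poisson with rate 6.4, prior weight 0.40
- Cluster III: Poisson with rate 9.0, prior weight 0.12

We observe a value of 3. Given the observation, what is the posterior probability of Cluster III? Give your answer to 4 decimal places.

0.0139

P(component k | x) = w_k·f_k(x) / marginal(x), where marginal(x) = Σ_j w_j·f_j(x).
Component likelihoods at x = 3:
  p_I = e^(−3.8)·3.8^3/3! = 0.204588
  p_II = e^(−6.4)·6.4^3/3! = 0.0725945
  p_III = e^(−9.0)·9.0^3/3! = 0.0149943
Unnormalised posteriors:
  w_I·p_I = 0.48 × 0.204588 = 0.0982023
  w_II·p_II = 0.40 × 0.0725945 = 0.0290378
  w_III·p_III = 0.12 × 0.0149943 = 0.00179931
Evidence: 0.0982023 + 0.0290378 + 0.00179931 = 0.129039
So the posterior for Cluster III is 0.00179931 / 0.129039 ≈ 0.0139.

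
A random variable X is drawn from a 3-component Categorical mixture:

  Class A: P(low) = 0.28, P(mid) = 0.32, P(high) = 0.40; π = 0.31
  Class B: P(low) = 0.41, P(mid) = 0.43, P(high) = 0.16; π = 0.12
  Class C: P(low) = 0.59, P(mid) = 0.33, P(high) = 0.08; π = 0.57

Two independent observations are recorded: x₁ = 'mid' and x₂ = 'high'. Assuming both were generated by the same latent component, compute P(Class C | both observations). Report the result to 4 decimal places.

Apply Bayes' rule: the posterior for each component is proportional to its prior times its likelihood at x.
Since both observations come from the same component, the likelihood for component k is f_k(x₁)·f_k(x₂).
  f_A = [P(mid | comp) = 0.32] × [0.4] = 0.128
  f_B = [P(mid | comp) = 0.43] × [0.16] = 0.0688
  f_C = [P(mid | comp) = 0.33] × [0.08] = 0.0264
Weight by the priors:
  w_A·f_A = 0.31 × 0.128 = 0.03968
  w_B·f_B = 0.12 × 0.0688 = 0.008256
  w_C·f_C = 0.57 × 0.0264 = 0.015048
Marginal: 0.03968 + 0.008256 + 0.015048 = 0.062984
So the posterior for Class C is 0.015048 / 0.062984 ≈ 0.2389.

0.2389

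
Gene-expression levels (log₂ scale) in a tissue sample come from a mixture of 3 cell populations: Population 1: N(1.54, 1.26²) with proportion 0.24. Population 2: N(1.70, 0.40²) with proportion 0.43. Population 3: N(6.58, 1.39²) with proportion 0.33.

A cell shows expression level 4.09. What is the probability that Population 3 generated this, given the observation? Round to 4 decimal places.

0.6601

Apply Bayes' rule: the posterior for each component is proportional to its prior times its likelihood at x.
Component likelihoods at x = 4.09:
  L_1 = 0.0408457
  L_2 = 1.76424e-08
  L_3 = 0.057686
Unnormalised posteriors:
  P(Z=1)·L_1 = 0.24 × 0.0408457 = 0.00980298
  P(Z=2)·L_2 = 0.43 × 1.76424e-08 = 7.58624e-09
  P(Z=3)·L_3 = 0.33 × 0.057686 = 0.0190364
Sum: 0.00980298 + 7.58624e-09 + 0.0190364 = 0.0288394
P(Population 3 | x) = 0.0190364 / 0.0288394 ≈ 0.6601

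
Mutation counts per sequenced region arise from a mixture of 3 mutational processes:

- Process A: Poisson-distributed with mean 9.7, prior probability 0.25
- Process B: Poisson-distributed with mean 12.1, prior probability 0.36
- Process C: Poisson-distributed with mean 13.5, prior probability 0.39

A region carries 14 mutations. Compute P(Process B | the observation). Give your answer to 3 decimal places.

0.387

Posterior ∝ prior × likelihood, so P(k | x) ∝ w_k f_k(x); normalise over all components.
Component likelihoods at x = 14 mutations:
  f_A = 0.0458923
  f_B = 0.0919652
  f_C = 0.105024
Prior × likelihood for each component:
  w_A·f_A = 0.25 × 0.0458923 = 0.0114731
  w_B·f_B = 0.36 × 0.0919652 = 0.0331075
  w_C·f_C = 0.39 × 0.105024 = 0.0409594
Denominator: 0.0114731 + 0.0331075 + 0.0409594 = 0.0855399
Responsibility of Process B: 0.0331075 / 0.0855399 ≈ 0.387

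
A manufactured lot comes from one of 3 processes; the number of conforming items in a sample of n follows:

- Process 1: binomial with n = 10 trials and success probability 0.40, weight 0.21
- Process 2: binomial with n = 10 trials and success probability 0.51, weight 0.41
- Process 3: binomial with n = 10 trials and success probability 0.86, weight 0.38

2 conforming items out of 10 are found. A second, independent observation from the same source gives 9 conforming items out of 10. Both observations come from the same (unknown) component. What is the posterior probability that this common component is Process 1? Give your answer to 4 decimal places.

By Bayes' theorem, P(k | x) = w_k f_k(x) / Σ_j w_j f_j(x).
Since both observations come from the same component, the likelihood for component k is f_k(x₁)·f_k(x₂).
  f_1 = [C(10,2)·0.40^2·0.60^8 = 45·0.16·0.0167962 = 0.120932] × [0.00157286] = 0.00019021
  f_2 = [C(10,2)·0.51^2·0.49^8 = 45·0.2601·0.00332329 = 0.0388975] × [0.0114374] = 0.000444886
  f_3 = [C(10,2)·0.86^2·0.14^8 = 45·0.7396·1.47579e-07 = 4.91172e-06] × [0.360258] = 1.76949e-06
Unnormalised posteriors:
  w_1·f_1 = 0.21 × 0.00019021 = 3.99441e-05
  w_2·f_2 = 0.41 × 0.000444886 = 0.000182403
  w_3·f_3 = 0.38 × 1.76949e-06 = 6.72406e-07
Denominator: 3.99441e-05 + 0.000182403 + 6.72406e-07 = 0.00022302
Responsibility of Process 1: 3.99441e-05 / 0.00022302 ≈ 0.1791

0.1791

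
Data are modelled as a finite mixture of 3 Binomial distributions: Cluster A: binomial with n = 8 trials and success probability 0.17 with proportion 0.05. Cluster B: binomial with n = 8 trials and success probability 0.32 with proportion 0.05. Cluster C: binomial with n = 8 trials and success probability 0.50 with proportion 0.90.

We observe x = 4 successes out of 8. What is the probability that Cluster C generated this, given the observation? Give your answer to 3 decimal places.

The responsibility of component k is π_k f_k(x) divided by Σ_j π_j f_j(x).
Component likelihoods at x = 4 successes out of 8:
  L_A = C(8,4)·0.17^4·0.83^4 = 70·0.00083521·0.474583 = 0.0277464
  L_B = C(8,4)·0.32^4·0.68^4 = 70·0.0104858·0.213814 = 0.15694
  L_C = C(8,4)·0.50^4·0.50^4 = 70·0.0625·0.0625 = 0.273438
Prior × likelihood for each component:
  π_A·L_A = 0.05 × 0.0277464 = 0.00138732
  π_B·L_B = 0.05 × 0.15694 = 0.007847
  π_C·L_C = 0.90 × 0.273438 = 0.246094
Sum: 0.00138732 + 0.007847 + 0.246094 = 0.255328
P(Cluster C | 4 successes out of 8) ≈ 0.964

0.964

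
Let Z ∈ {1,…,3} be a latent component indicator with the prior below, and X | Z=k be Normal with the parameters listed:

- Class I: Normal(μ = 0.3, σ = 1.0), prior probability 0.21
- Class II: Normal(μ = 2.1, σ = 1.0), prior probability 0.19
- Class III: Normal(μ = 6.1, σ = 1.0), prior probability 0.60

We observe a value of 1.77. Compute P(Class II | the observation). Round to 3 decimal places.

0.716

By Bayes' theorem, P(k | x) = w_k f_k(x) / Σ_j w_j f_j(x).
Component likelihoods at x = 1.77:
  f_I = (1/(1.0·√(2π)))·exp(−(1.77−0.3)²/(2·1.0²)) = 0.398942·exp(-1.08045) = 0.135418
  f_II = (1/(1.0·√(2π)))·exp(−(1.77−2.1)²/(2·1.0²)) = 0.398942·exp(-0.05445) = 0.377801
  f_III = (1/(1.0·√(2π)))·exp(−(1.77−6.1)²/(2·1.0²)) = 0.398942·exp(-9.37445) = 3.38562e-05
Weight by the priors:
  w_I·f_I = 0.21 × 0.135418 = 0.0284378
  w_II·f_II = 0.19 × 0.377801 = 0.0717821
  w_III·f_III = 0.60 × 3.38562e-05 = 2.03137e-05
Normaliser: 0.0284378 + 0.0717821 + 2.03137e-05 = 0.10024
P(Class II | the observation) = 0.0717821 / 0.10024 ≈ 0.716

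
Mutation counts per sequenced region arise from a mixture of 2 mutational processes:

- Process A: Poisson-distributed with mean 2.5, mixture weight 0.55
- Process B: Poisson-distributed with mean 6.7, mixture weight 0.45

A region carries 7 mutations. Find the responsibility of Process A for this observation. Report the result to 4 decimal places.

P(component k | x) = π_k·f_k(x) / marginal(x), where marginal(x) = Σ_j π_j·f_j(x).
Evaluate each component's likelihood at the observed value:
  f_A = e^(−2.5)·2.5^7/7! = 0.00994062
  f_B = e^(−6.7)·6.7^7/7! = 0.14802
Unnormalised posteriors:
  π_A·f_A = 0.55 × 0.00994062 = 0.00546734
  π_B·f_B = 0.45 × 0.14802 = 0.0666089
Evidence: 0.00546734 + 0.0666089 = 0.0720763
P(Process A | the observation) = 0.00546734 / 0.0720763 ≈ 0.0759

0.0759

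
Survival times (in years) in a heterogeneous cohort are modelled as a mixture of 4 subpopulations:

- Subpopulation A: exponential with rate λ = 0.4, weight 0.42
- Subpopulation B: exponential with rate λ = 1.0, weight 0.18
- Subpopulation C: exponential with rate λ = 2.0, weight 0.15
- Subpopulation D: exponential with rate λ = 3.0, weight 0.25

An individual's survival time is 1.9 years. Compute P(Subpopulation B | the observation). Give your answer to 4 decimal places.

Posterior ∝ prior × likelihood, so P(k | x) ∝ π_k f_k(x); normalise over all components.
Evaluate each component's likelihood at the observed value:
  f_A = 0.4·e^(−0.4·1.9) = 0.4·e^(−0.7600) = 0.187067
  f_B = 1.0·e^(−1.0·1.9) = 1.0·e^(−1.9000) = 0.149569
  f_C = 2.0·e^(−2.0·1.9) = 2.0·e^(−3.8000) = 0.0447415
  f_D = 3.0·e^(−3.0·1.9) = 3.0·e^(−5.7000) = 0.0100379
Weight by the priors:
  π_A·f_A = 0.42 × 0.187067 = 0.078568
  π_B·f_B = 0.18 × 0.149569 = 0.0269224
  π_C·f_C = 0.15 × 0.0447415 = 0.00671123
  π_D·f_D = 0.25 × 0.0100379 = 0.00250947
Denominator: 0.078568 + 0.0269224 + 0.00671123 + 0.00250947 = 0.114711
Responsibility of Subpopulation B: 0.0269224 / 0.114711 ≈ 0.2347

0.2347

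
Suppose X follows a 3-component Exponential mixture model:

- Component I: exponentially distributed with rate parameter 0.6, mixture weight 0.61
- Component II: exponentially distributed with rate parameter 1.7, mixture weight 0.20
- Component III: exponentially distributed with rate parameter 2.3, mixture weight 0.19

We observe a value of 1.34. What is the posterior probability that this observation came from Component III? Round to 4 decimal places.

0.0917

P(component k | x) = π_k·f_k(x) / marginal(x), where marginal(x) = Σ_j π_j·f_j(x).
Exponential densities:
  f_I = 0.6·e^(−0.6·1.34) = 0.6·e^(−0.8040) = 0.268521
  f_II = 1.7·e^(−1.7·1.34) = 1.7·e^(−2.2780) = 0.174231
  f_III = 2.3·e^(−2.3·1.34) = 2.3·e^(−3.0820) = 0.105495
Prior × likelihood for each component:
  π_I·f_I = 0.61 × 0.268521 = 0.163798
  π_II·f_II = 0.20 × 0.174231 = 0.0348463
  π_III·f_III = 0.19 × 0.105495 = 0.0200441
Marginal: 0.163798 + 0.0348463 + 0.0200441 = 0.218688
So the posterior for Component III is 0.0200441 / 0.218688 ≈ 0.0917.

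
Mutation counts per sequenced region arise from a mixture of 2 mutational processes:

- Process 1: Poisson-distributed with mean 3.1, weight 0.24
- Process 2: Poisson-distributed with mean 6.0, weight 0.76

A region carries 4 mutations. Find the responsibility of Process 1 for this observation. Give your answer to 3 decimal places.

The responsibility of component k is π_k f_k(x) divided by Σ_j π_j f_j(x).
Component likelihoods at x = 4 mutations:
  L_1 = e^(−3.1)·3.1^4/4! = 0.17335
  L_2 = e^(−6.0)·6.0^4/4! = 0.133853
Prior × likelihood for each component:
  π_1·L_1 = 0.24 × 0.17335 = 0.0416039
  π_2·L_2 = 0.76 × 0.133853 = 0.101728
Denominator: 0.0416039 + 0.101728 = 0.143332
So the posterior for Process 1 is 0.0416039 / 0.143332 ≈ 0.290.

0.290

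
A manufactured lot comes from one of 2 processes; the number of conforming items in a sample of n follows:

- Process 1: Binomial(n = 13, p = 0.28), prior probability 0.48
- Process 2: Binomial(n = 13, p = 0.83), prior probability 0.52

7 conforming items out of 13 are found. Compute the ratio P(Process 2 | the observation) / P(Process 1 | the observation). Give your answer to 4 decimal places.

0.3775

Since P(k|x) ∝ P(Z=k) f_k(x), the posterior odds are P(Z=i) f_i(x) / (P(Z=j) f_j(x)).
Component likelihoods at x = 7 conforming items out of 13:
  p_1 = 0.0322566
  p_2 = 0.0112398
0.00584468 / 0.0154832 ≈ 0.3775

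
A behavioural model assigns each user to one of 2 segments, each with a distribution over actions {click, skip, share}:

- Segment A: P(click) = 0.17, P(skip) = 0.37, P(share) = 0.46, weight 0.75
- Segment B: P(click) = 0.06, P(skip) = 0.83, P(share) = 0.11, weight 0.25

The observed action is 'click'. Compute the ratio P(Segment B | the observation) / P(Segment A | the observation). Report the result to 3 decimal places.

0.118

Since P(k|x) ∝ P(Z=k) f_k(x), the posterior odds are P(Z=i) f_i(x) / (P(Z=j) f_j(x)).
Categorical probabilities:
  p_A = P(click | comp) = 0.17
  p_B = P(click | comp) = 0.06
Posterior odds = (P(Z=B)·p_B) / (P(Z=A)·p_A) = (0.25·0.06) / (0.75·0.17) = 0.015 / 0.1275 ≈ 0.118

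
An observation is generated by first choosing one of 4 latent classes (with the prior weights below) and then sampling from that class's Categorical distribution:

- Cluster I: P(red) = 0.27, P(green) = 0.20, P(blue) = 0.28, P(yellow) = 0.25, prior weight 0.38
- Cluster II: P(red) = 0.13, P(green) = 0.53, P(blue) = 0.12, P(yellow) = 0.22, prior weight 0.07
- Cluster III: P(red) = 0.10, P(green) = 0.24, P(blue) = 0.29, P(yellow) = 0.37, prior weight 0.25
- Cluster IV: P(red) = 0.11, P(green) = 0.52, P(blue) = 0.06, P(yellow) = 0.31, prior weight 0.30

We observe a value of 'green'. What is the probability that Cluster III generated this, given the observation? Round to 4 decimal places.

By Bayes' theorem, P(k | x) = w_k f_k(x) / Σ_j w_j f_j(x).
Component likelihoods at x = 'green':
  f_I = 0.2
  f_II = 0.53
  f_III = 0.24
  f_IV = 0.52
Unnormalised posteriors:
  w_I·f_I = 0.38 × 0.2 = 0.076
  w_II·f_II = 0.07 × 0.53 = 0.0371
  w_III·f_III = 0.25 × 0.24 = 0.06
  w_IV·f_IV = 0.30 × 0.52 = 0.156
Marginal: 0.076 + 0.0371 + 0.06 + 0.156 = 0.3291
P(Cluster III | x) = 0.06 / 0.3291 ≈ 0.1823

0.1823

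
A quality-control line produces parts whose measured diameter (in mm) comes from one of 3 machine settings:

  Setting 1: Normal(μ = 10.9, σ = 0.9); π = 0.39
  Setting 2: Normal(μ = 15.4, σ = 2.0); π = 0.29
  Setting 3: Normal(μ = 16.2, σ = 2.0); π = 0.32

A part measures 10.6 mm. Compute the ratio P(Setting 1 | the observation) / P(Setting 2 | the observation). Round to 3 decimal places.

Since P(k|x) ∝ w_k f_k(x), the posterior odds are w_i f_i(x) / (w_j f_j(x)).
Component likelihoods at x = 10.6 mm:
  p_1 = (1/(0.9·√(2π)))·exp(−(10.6−10.9)²/(2·0.9²)) = 0.443269·exp(-0.05556) = 0.419315
  p_2 = (1/(2.0·√(2π)))·exp(−(10.6−15.4)²/(2·2.0²)) = 0.199471·exp(-2.88000) = 0.0111973
  p_3 = (1/(2.0·√(2π)))·exp(−(10.6−16.2)²/(2·2.0²)) = 0.199471·exp(-3.92000) = 0.00395773
Odds = (0.39/0.29) × (0.419315/0.0111973) = 1.34483 × 37.448 ≈ 50.361

50.361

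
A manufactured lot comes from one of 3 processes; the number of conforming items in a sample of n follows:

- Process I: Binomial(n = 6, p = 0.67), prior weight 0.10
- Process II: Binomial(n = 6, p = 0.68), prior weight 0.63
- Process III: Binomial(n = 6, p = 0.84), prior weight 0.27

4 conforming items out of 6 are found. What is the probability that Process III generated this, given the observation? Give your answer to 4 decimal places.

0.1771

The responsibility of component k is π_k f_k(x) divided by Σ_j π_j f_j(x).
Evaluate each component's likelihood at the observed value:
  f_I = C(6,4)·0.67^4·0.33^2 = 15·0.201511·0.1089 = 0.329169
  f_II = C(6,4)·0.68^4·0.32^2 = 15·0.213814·0.1024 = 0.328418
  f_III = C(6,4)·0.84^4·0.16^2 = 15·0.497871·0.0256 = 0.191183
Weight by the priors:
  π_I·f_I = 0.10 × 0.329169 = 0.0329169
  π_II·f_II = 0.63 × 0.328418 = 0.206903
  π_III·f_III = 0.27 × 0.191183 = 0.0516193
Normaliser: 0.0329169 + 0.206903 + 0.0516193 = 0.291439
Responsibility of Process III: 0.0516193 / 0.291439 ≈ 0.1771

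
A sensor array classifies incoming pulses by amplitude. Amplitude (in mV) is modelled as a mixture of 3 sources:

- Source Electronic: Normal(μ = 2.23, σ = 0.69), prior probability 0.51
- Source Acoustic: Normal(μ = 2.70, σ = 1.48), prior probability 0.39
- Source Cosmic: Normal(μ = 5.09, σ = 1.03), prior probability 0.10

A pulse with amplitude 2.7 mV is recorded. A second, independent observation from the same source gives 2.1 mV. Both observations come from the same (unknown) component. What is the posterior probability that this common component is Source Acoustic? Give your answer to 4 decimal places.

0.1642

The responsibility of component k is P(Z=k) f_k(x) divided by Σ_j P(Z=j) f_j(x).
Since both observations come from the same component, the likelihood for component k is f_k(x₁)·f_k(x₂).
  p_Electronic = [(1/(0.69·√(2π)))·exp(−(2.7−2.23)²/(2·0.69²)) = 0.578177·exp(-0.23199) = 0.458468] × [0.568006] = 0.260413
  p_Acoustic = [(1/(1.48·√(2π)))·exp(−(2.7−2.70)²/(2·1.48²)) = 0.269556·exp(-0.00000) = 0.269556] × [0.24829] = 0.066928
  p_Cosmic = [(1/(1.03·√(2π)))·exp(−(2.7−5.09)²/(2·1.03²)) = 0.387323·exp(-2.69210) = 0.0262366] × [0.00573052] = 0.00015035
Prior × likelihood for each component:
  P(Z=Electronic)·p_Electronic = 0.51 × 0.260413 = 0.132811
  P(Z=Acoustic)·p_Acoustic = 0.39 × 0.066928 = 0.0261019
  P(Z=Cosmic)·p_Cosmic = 0.10 × 0.00015035 = 1.5035e-05
Sum: 0.132811 + 0.0261019 + 1.5035e-05 = 0.158927
P(Source Acoustic | data) ≈ 0.1642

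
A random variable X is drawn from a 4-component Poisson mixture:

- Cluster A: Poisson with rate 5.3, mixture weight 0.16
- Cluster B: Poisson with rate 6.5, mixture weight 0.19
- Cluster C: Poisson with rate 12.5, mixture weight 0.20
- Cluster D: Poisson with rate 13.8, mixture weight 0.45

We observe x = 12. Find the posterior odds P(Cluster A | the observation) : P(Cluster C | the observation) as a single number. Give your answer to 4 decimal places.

Posterior odds = (π_i f_i(x)) / (π_j f_j(x)); the normalising sum cancels.
Component likelihoods at x = 12:
  p_A = e^(−5.3)·5.3^12/12! = 0.00511933
  p_B = e^(−6.5)·6.5^12/12! = 0.0178529
  p_C = e^(−12.5)·12.5^12/12! = 0.113215
  p_D = e^(−13.8)·13.8^12/12! = 0.101146
0.000819092 / 0.0226429 ≈ 0.0362

0.0362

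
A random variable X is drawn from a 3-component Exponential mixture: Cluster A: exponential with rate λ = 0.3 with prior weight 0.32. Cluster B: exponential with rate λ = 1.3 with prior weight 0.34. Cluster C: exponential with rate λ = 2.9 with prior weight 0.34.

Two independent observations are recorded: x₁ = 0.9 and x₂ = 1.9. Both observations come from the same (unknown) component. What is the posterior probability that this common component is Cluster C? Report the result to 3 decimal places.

By Bayes' theorem, P(k | x) = π_k f_k(x) / Σ_j π_j f_j(x).
Since both observations come from the same component, the likelihood for component k is f_k(x₁)·f_k(x₂).
  f_A = [0.3·e^(−0.3·0.9) = 0.3·e^(−0.2700) = 0.229014] × [0.169658] = 0.0388539
  f_B = [1.3·e^(−1.3·0.9) = 1.3·e^(−1.1700) = 0.403477] × [0.10996] = 0.0443665
  f_C = [2.9·e^(−2.9·0.9) = 2.9·e^(−2.6100) = 0.21325] × [0.0117337] = 0.00250222
Weight by the priors:
  π_A·f_A = 0.32 × 0.0388539 = 0.0124333
  π_B·f_B = 0.34 × 0.0443665 = 0.0150846
  π_C·f_C = 0.34 × 0.00250222 = 0.000850753
Marginal: 0.0124333 + 0.0150846 + 0.000850753 = 0.0283686
P(Cluster C | x) ≈ 0.030

0.030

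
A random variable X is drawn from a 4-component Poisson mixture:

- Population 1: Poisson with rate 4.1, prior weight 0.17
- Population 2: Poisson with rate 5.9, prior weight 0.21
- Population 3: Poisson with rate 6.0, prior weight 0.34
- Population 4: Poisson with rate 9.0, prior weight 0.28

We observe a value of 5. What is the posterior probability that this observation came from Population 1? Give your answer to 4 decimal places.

0.2044

P(component k | x) = π_k·f_k(x) / marginal(x), where marginal(x) = Σ_j π_j·f_j(x).
Evaluate each component's likelihood at the observed value:
  p_1 = 0.160004
  p_2 = 0.163208
  p_3 = 0.160623
  p_4 = 0.0607269
Unnormalised posteriors:
  π_1·p_1 = 0.17 × 0.160004 = 0.0272007
  π_2·p_2 = 0.21 × 0.163208 = 0.0342737
  π_3·p_3 = 0.34 × 0.160623 = 0.0546119
  π_4·p_4 = 0.28 × 0.0607269 = 0.0170035
Marginal: 0.0272007 + 0.0342737 + 0.0546119 + 0.0170035 = 0.13309
P(Population 1 | data) = 0.0272007 / 0.13309 ≈ 0.2044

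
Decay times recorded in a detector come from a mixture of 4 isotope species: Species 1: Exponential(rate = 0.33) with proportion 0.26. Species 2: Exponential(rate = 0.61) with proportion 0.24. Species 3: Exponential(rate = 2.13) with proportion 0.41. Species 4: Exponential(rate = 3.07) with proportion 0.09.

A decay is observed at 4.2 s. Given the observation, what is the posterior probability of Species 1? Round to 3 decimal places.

0.653

Posterior ∝ prior × likelihood, so P(k | x) ∝ π_k f_k(x); normalise over all components.
Component likelihoods at x = 4.2 s:
  L_1 = 0.33·e^(−0.33·4.2) = 0.33·e^(−1.3860) = 0.0825243
  L_2 = 0.61·e^(−0.61·4.2) = 0.61·e^(−2.5620) = 0.0470617
  L_3 = 2.13·e^(−2.13·4.2) = 2.13·e^(−8.9460) = 0.000277448
  L_4 = 3.07·e^(−3.07·4.2) = 3.07·e^(−12.8940) = 7.71517e-06
Unnormalised posteriors:
  π_1·L_1 = 0.26 × 0.0825243 = 0.0214563
  π_2·L_2 = 0.24 × 0.0470617 = 0.0112948
  π_3·L_3 = 0.41 × 0.000277448 = 0.000113754
  π_4·L_4 = 0.09 × 7.71517e-06 = 6.94365e-07
Sum: 0.0214563 + 0.0112948 + 0.000113754 + 6.94365e-07 = 0.0328656
Responsibility of Species 1: 0.0214563 / 0.0328656 ≈ 0.653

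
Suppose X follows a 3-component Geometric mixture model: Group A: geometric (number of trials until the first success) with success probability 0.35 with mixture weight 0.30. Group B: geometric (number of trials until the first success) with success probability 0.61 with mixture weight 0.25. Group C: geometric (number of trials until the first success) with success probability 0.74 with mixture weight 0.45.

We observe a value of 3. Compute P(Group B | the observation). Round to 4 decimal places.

0.2575

By Bayes' theorem, P(k | x) = P(Z=k) f_k(x) / Σ_j P(Z=j) f_j(x).
Component likelihoods at x = 3:
  L_A = 0.147875
  L_B = 0.092781
  L_C = 0.050024
Prior × likelihood for each component:
  P(Z=A)·L_A = 0.30 × 0.147875 = 0.0443625
  P(Z=B)·L_B = 0.25 × 0.092781 = 0.0231953
  P(Z=C)·L_C = 0.45 × 0.050024 = 0.0225108
Normaliser: 0.0443625 + 0.0231953 + 0.0225108 = 0.0900685
So the posterior for Group B is 0.0231953 / 0.0900685 ≈ 0.2575.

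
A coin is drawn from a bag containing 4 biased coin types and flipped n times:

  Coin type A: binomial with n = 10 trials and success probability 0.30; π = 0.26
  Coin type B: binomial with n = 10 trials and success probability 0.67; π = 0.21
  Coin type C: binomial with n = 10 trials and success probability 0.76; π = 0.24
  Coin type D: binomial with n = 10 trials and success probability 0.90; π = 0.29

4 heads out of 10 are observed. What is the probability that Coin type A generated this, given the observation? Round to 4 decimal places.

The responsibility of component k is π_k f_k(x) divided by Σ_j π_j f_j(x).
Binomial probabilities:
  p_A = 0.200121
  p_B = 0.0546515
  p_C = 0.0133888
  p_D = 0.000137781
Unnormalised posteriors:
  π_A·p_A = 0.26 × 0.200121 = 0.0520314
  π_B·p_B = 0.21 × 0.0546515 = 0.0114768
  π_C·p_C = 0.24 × 0.0133888 = 0.00321331
  π_D·p_D = 0.29 × 0.000137781 = 3.99565e-05
Marginal: 0.0520314 + 0.0114768 + 0.00321331 + 3.99565e-05 = 0.0667615
So the posterior for Coin type A is 0.0520314 / 0.0667615 ≈ 0.7794.

0.7794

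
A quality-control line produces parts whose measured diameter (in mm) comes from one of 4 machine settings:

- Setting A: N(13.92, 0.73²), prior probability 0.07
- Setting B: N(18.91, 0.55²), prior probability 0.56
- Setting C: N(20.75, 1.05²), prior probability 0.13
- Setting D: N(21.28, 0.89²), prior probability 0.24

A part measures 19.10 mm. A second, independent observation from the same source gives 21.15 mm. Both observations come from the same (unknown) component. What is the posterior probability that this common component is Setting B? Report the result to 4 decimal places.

The responsibility of component k is π_k f_k(x) divided by Σ_j π_j f_j(x).
Since both observations come from the same component, the likelihood for component k is f_k(x₁)·f_k(x₂).
  f_A = [6.36595e-12] × [2.73724e-22] = 1.74251e-33
  f_B = [0.683334] × [0.000181427] = 0.000123976
  f_C = [0.110535] × [0.353352] = 0.0390578
  f_D = [0.0223199] × [0.443493] = 0.00989871
Multiply by the mixture weights:
  π_A·f_A = 0.07 × 1.74251e-33 = 1.21976e-34
  π_B·f_B = 0.56 × 0.000123976 = 6.94263e-05
  π_C·f_C = 0.13 × 0.0390578 = 0.00507751
  π_D·f_D = 0.24 × 0.00989871 = 0.00237569
Sum: 1.21976e-34 + 6.94263e-05 + 0.00507751 + 0.00237569 = 0.00752263
Responsibility of Setting B: 6.94263e-05 / 0.00752263 ≈ 0.0092

0.0092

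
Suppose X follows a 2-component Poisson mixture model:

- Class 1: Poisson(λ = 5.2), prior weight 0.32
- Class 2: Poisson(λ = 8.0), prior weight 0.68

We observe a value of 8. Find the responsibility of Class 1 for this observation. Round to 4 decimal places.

0.1978

Apply Bayes' rule: the posterior for each component is proportional to its prior times its likelihood at x.
Poisson probabilities:
  L_1 = 0.0731434
  L_2 = 0.139587
Weight by the priors:
  π_1·L_1 = 0.32 × 0.0731434 = 0.0234059
  π_2·L_2 = 0.68 × 0.139587 = 0.0949188
Denominator: 0.0234059 + 0.0949188 = 0.118325
P(Class 1 | x) ≈ 0.1978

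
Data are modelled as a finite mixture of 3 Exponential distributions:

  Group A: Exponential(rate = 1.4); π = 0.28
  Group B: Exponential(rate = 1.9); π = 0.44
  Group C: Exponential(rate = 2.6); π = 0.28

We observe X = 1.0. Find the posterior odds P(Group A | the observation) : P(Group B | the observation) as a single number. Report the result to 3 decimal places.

0.773

Since P(k|x) ∝ π_k f_k(x), the posterior odds are π_i f_i(x) / (π_j f_j(x)).
Component likelihoods at x = 1.0:
  L_A = 0.345236
  L_B = 0.28418
  L_C = 0.193111
Odds = (0.28/0.44) × (0.345236/0.28418) = 0.636364 × 1.21485 ≈ 0.773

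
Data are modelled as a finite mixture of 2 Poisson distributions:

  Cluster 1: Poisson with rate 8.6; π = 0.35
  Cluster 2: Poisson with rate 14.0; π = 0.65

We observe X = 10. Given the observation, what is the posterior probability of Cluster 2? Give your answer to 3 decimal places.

The responsibility of component k is P(Z=k) f_k(x) divided by Σ_j P(Z=j) f_j(x).
Poisson probabilities:
  f_1 = 0.112277
  f_2 = 0.0662818
Multiply by the mixture weights:
  P(Z=1)·f_1 = 0.35 × 0.112277 = 0.0392968
  P(Z=2)·f_2 = 0.65 × 0.0662818 = 0.0430832
Evidence: 0.0392968 + 0.0430832 = 0.08238
P(Cluster 2 | 10) ≈ 0.523

0.523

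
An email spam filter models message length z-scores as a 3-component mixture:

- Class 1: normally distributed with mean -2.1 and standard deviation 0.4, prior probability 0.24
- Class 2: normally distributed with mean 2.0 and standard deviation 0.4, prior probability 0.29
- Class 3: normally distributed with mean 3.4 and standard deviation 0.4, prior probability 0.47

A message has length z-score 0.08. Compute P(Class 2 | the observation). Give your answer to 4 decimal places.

0.9713

Apply Bayes' rule: the posterior for each component is proportional to its prior times its likelihood at x.
Component likelihoods at x = 0.08:
  p_1 = 3.54025e-07
  p_2 = 9.90325e-06
  p_3 = 1.09541e-15
Prior × likelihood for each component:
  w_1·p_1 = 0.24 × 3.54025e-07 = 8.4966e-08
  w_2·p_2 = 0.29 × 9.90325e-06 = 2.87194e-06
  w_3·p_3 = 0.47 × 1.09541e-15 = 5.14843e-16
Normaliser: 8.4966e-08 + 2.87194e-06 + 5.14843e-16 = 2.95691e-06
Responsibility of Class 2: 2.87194e-06 / 2.95691e-06 ≈ 0.9713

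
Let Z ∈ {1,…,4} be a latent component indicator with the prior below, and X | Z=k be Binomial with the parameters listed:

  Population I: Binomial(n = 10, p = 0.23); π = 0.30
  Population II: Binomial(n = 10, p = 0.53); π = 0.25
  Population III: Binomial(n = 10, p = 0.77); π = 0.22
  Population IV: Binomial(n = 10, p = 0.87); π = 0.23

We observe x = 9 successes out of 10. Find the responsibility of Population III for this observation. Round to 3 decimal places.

P(component k | x) = π_k·f_k(x) / marginal(x), where marginal(x) = Σ_j π_j·f_j(x).
Component likelihoods at x = 9 successes out of 10:
  L_I = 1.38689e-05
  L_II = 0.0155089
  L_III = 0.218849
  L_IV = 0.371207
Unnormalised posteriors:
  π_I·L_I = 0.30 × 1.38689e-05 = 4.16066e-06
  π_II·L_II = 0.25 × 0.0155089 = 0.00387722
  π_III·L_III = 0.22 × 0.218849 = 0.0481468
  π_IV·L_IV = 0.23 × 0.371207 = 0.0853777
Evidence: 4.16066e-06 + 0.00387722 + 0.0481468 + 0.0853777 = 0.137406
P(Population III | x) ≈ 0.350

0.350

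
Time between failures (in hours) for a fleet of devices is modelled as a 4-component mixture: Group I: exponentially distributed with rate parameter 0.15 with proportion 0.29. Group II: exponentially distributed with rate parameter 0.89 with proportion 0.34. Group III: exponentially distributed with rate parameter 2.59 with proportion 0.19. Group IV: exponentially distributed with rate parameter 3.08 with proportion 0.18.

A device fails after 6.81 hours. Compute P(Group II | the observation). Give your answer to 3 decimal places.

0.043

The responsibility of component k is w_k f_k(x) divided by Σ_j w_j f_j(x).
Component likelihoods at x = 6.81 hours:
  f_I = 0.0540082
  f_II = 0.00207575
  f_III = 5.66575e-08
  f_IV = 2.39503e-09
Multiply by the mixture weights:
  w_I·f_I = 0.29 × 0.0540082 = 0.0156624
  w_II·f_II = 0.34 × 0.00207575 = 0.000705754
  w_III·f_III = 0.19 × 5.66575e-08 = 1.07649e-08
  w_IV·f_IV = 0.18 × 2.39503e-09 = 4.31105e-10
Marginal: 0.0156624 + 0.000705754 + 1.07649e-08 + 4.31105e-10 = 0.0163681
P(Group II | 6.81 hours) ≈ 0.043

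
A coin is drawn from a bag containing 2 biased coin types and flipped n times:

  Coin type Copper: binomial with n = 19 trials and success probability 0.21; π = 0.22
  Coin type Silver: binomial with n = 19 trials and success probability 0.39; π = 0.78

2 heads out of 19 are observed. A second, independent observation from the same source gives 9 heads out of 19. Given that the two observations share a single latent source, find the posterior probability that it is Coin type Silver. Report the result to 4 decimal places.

0.7491

Apply Bayes' rule: the posterior for each component is proportional to its prior times its likelihood at x.
Since both observations come from the same component, the likelihood for component k is f_k(x₁)·f_k(x₂).
  L_Copper = [0.137118] × [0.00694725] = 0.000952595
  L_Silver = [0.00583086] × [0.137546] = 0.000802012
Weight by the priors:
  π_Copper·L_Copper = 0.22 × 0.000952595 = 0.000209571
  π_Silver·L_Silver = 0.78 × 0.000802012 = 0.000625569
Marginal: 0.000209571 + 0.000625569 = 0.00083514
P(Coin type Silver | data) = 0.000625569 / 0.00083514 ≈ 0.7491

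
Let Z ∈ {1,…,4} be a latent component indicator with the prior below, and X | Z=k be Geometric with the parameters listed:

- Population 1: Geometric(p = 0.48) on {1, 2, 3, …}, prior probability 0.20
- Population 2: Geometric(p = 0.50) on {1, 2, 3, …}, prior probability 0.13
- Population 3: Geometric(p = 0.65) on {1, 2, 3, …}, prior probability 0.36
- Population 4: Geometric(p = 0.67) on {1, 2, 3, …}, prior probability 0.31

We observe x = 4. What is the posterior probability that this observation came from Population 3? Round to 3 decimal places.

The responsibility of component k is P(Z=k) f_k(x) divided by Σ_j P(Z=j) f_j(x).
Component likelihoods at x = 4:
  f_1 = 0.48·(1−0.48)^3 = 0.48·0.140608 = 0.0674918
  f_2 = 0.50·(1−0.50)^3 = 0.50·0.125 = 0.0625
  f_3 = 0.65·(1−0.65)^3 = 0.65·0.042875 = 0.0278687
  f_4 = 0.67·(1−0.67)^3 = 0.67·0.035937 = 0.0240778
Unnormalised posteriors:
  P(Z=1)·f_1 = 0.20 × 0.0674918 = 0.0134984
  P(Z=2)·f_2 = 0.13 × 0.0625 = 0.008125
  P(Z=3)·f_3 = 0.36 × 0.0278687 = 0.0100327
  P(Z=4)·f_4 = 0.31 × 0.0240778 = 0.00746411
Normaliser: 0.0134984 + 0.008125 + 0.0100327 + 0.00746411 = 0.0391202
So the posterior for Population 3 is 0.0100327 / 0.0391202 ≈ 0.256.

0.256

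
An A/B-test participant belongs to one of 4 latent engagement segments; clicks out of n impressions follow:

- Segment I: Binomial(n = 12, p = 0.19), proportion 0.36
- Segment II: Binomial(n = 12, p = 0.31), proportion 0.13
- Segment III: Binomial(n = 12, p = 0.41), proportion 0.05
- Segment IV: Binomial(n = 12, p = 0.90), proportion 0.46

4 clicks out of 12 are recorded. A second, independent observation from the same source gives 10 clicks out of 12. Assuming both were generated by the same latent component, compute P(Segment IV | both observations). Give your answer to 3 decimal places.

Posterior ∝ prior × likelihood, so P(k | x) ∝ w_k f_k(x); normalise over all components.
Since both observations come from the same component, the likelihood for component k is f_k(x₁)·f_k(x₂).
  L_I = [C(12,4)·0.19^4·0.81^8 = 495·0.00130321·0.185302 = 0.119536] × [2.65491e-06] = 3.17358e-07
  L_II = [C(12,4)·0.31^4·0.69^8 = 495·0.00923521·0.0513798 = 0.234879] × [0.000257549] = 6.04928e-05
  L_III = [C(12,4)·0.41^4·0.59^8 = 495·0.0282576·0.014683 = 0.205379] × [0.0030838] = 0.000633349
  L_IV = [C(12,4)·0.90^4·0.10^8 = 495·0.6561·1e-08 = 3.24769e-06] × [0.230128] = 7.47385e-07
Weight by the priors:
  w_I·L_I = 0.36 × 3.17358e-07 = 1.14249e-07
  w_II·L_II = 0.13 × 6.04928e-05 = 7.86407e-06
  w_III·L_III = 0.05 × 0.000633349 = 3.16675e-05
  w_IV·L_IV = 0.46 × 7.47385e-07 = 3.43797e-07
Normaliser: 1.14249e-07 + 7.86407e-06 + 3.16675e-05 + 3.43797e-07 = 3.99896e-05
P(Segment IV | x₁, x₂) ≈ 0.009

0.009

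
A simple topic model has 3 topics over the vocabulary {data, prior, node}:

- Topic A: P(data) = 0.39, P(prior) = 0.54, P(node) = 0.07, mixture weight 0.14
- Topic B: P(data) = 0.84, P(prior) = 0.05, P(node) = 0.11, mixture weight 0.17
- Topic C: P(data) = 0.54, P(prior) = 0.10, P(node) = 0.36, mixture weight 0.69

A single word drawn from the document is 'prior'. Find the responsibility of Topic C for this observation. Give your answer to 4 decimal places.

The responsibility of component k is π_k f_k(x) divided by Σ_j π_j f_j(x).
Component likelihoods at x = 'prior':
  f_A = P(prior | comp) = 0.54
  f_B = P(prior | comp) = 0.05
  f_C = P(prior | comp) = 0.10
Unnormalised posteriors:
  π_A·f_A = 0.14 × 0.54 = 0.0756
  π_B·f_B = 0.17 × 0.05 = 0.0085
  π_C·f_C = 0.69 × 0.1 = 0.069
Denominator: 0.0756 + 0.0085 + 0.069 = 0.1531
So the posterior for Topic C is 0.069 / 0.1531 ≈ 0.4507.

0.4507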